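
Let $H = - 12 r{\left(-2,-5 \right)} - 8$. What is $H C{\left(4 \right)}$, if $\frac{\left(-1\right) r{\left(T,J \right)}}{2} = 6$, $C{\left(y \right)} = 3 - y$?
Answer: $-136$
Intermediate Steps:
$r{\left(T,J \right)} = -12$ ($r{\left(T,J \right)} = \left(-2\right) 6 = -12$)
$H = 136$ ($H = \left(-12\right) \left(-12\right) - 8 = 144 - 8 = 136$)
$H C{\left(4 \right)} = 136 \left(3 - 4\right) = 136 \left(-1\right) = -136$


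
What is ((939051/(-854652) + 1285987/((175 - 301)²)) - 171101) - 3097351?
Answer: -1847781675644869/565352298 ≈ -3.2684e+6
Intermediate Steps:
((939051/(-854652) + 1285987/((175 - 301)²)) - 171101) - 3097351 = ((939051*(-1/854652) + 1285987/((-126)²)) - 171101) - 3097351 = ((-313017/284884 + 1285987/15876) - 171101) - 3097351 = (45173457827/565352298 - 171101) - 3097351 = -96687170082271/565352298 - 3097351 = -1847781675644869/565352298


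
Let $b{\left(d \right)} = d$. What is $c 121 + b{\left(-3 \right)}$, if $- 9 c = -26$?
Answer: $\frac{3119}{9} \approx 346.56$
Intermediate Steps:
$c = \frac{26}{9}$ ($c = \left(- \frac{1}{9}\right) \left(-26\right) = \frac{26}{9} \approx 2.8889$)
$c 121 + b{\left(-3 \right)} = \frac{26}{9} \cdot 121 - 3 = \frac{3146}{9} - 3 = \frac{3119}{9}$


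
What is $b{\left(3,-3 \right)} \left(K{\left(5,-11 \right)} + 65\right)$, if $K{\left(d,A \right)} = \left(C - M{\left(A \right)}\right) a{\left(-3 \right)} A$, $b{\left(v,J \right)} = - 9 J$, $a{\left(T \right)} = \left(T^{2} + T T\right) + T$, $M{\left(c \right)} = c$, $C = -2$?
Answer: $-38340$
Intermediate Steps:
$a{\left(T \right)} = T + 2 T^{2}$ ($a{\left(T \right)} = \left(T^{2} + T^{2}\right) + T = 2 T^{2} + T = T + 2 T^{2}$)
$K{\left(d,A \right)} = A \left(-30 - 15 A\right)$ ($K{\left(d,A \right)} = \left(-2 - A\right) \left(- 3 \left(1 + 2 \left(-3\right)\right)\right) A = \left(-2 - A\right) \left(- 3 \left(1 - 6\right)\right) A = \left(-2 - A\right) \left(\left(-3\right) \left(-5\right)\right) A = \left(-2 - A\right) 15 A = \left(-30 - 15 A\right) A = A \left(-30 - 15 A\right)$)
$b{\left(3,-3 \right)} \left(K{\left(5,-11 \right)} + 65\right) = \left(-9\right) \left(-3\right) \left(\left(-15\right) \left(-11\right) \left(2 - 11\right) + 65\right) = 27 \left(\left(-15\right) \left(-11\right) \left(-9\right) + 65\right) = 27 \left(-1485 + 65\right) = 27 \left(-1420\right) = -38340$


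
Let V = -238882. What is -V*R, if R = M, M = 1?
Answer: 238882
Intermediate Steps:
R = 1
-V*R = -(-238882) = -1*(-238882) = 238882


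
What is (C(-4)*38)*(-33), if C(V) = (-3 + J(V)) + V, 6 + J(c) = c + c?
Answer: 26334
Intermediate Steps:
J(c) = -6 + 2*c (J(c) = -6 + (c + c) = -6 + 2*c)
C(V) = -9 + 3*V (C(V) = (-3 + (-6 + 2*V)) + V = (-9 + 2*V) + V = -9 + 3*V)
(C(-4)*38)*(-33) = ((-9 + 3*(-4))*38)*(-33) = ((-9 - 12)*38)*(-33) = -21*38*(-33) = -798*(-33) = 26334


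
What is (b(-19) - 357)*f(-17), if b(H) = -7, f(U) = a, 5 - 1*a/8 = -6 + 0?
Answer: -32032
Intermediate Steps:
a = 88 (a = 40 - 8*(-6 + 0) = 40 - 8*(-6) = 40 + 48 = 88)
f(U) = 88
(b(-19) - 357)*f(-17) = (-7 - 357)*88 = -364*88 = -32032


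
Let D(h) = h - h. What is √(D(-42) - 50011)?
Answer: I*√50011 ≈ 223.63*I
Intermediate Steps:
D(h) = 0
√(D(-42) - 50011) = √(0 - 50011) = √(-50011) = I*√50011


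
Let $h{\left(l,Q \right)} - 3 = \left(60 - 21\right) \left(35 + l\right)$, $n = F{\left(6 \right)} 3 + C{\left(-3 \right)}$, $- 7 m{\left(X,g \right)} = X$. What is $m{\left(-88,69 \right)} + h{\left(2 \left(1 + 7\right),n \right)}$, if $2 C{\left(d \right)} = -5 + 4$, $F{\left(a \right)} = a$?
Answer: $\frac{14032}{7} \approx 2004.6$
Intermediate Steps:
$C{\left(d \right)} = - \frac{1}{2}$ ($C{\left(d \right)} = \frac{-5 + 4}{2} = \frac{1}{2} \left(-1\right) = - \frac{1}{2}$)
$m{\left(X,g \right)} = - \frac{X}{7}$
$n = \frac{35}{2}$ ($n = 6 \cdot 3 - \frac{1}{2} = 18 - \frac{1}{2} = \frac{35}{2} \approx 17.5$)
$h{\left(l,Q \right)} = 1368 + 39 l$ ($h{\left(l,Q \right)} = 3 + \left(60 - 21\right) \left(35 + l\right) = 3 + 39 \left(35 + l\right) = 3 + \left(1365 + 39 l\right) = 1368 + 39 l$)
$m{\left(-88,69 \right)} + h{\left(2 \left(1 + 7\right),n \right)} = \left(- \frac{1}{7}\right) \left(-88\right) + \left(1368 + 39 \cdot 2 \left(1 + 7\right)\right) = \frac{88}{7} + \left(1368 + 39 \cdot 2 \cdot 8\right) = \frac{88}{7} + \left(1368 + 39 \cdot 16\right) = \frac{88}{7} + \left(1368 + 624\right) = \frac{88}{7} + 1992 = \frac{14032}{7}$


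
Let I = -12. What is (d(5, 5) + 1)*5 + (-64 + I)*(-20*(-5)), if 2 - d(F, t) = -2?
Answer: -7575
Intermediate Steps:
d(F, t) = 4 (d(F, t) = 2 - 1*(-2) = 2 + 2 = 4)
(d(5, 5) + 1)*5 + (-64 + I)*(-20*(-5)) = (4 + 1)*5 + (-64 - 12)*(-20*(-5)) = 5*5 - 76*100 = 25 - 7600 = -7575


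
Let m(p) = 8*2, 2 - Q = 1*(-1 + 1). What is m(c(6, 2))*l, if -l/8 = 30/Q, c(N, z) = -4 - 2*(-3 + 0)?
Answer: -1920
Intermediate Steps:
Q = 2 (Q = 2 - (-1 + 1) = 2 - 0 = 2 - 1*0 = 2 + 0 = 2)
c(N, z) = 2 (c(N, z) = -4 - 2*(-3) = -4 - 1*(-6) = -4 + 6 = 2)
m(p) = 16
l = -120 (l = -240/2 = -8*15 = -120)
m(c(6, 2))*l = 16*(-120) = -1920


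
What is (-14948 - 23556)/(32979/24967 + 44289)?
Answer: -480664684/552898221 ≈ -0.86935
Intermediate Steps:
(-14948 - 23556)/(32979/24967 + 44289) = -38504/(32979*(1/24967) + 44289) = -38504/(32979/24967 + 44289) = -38504/1105796442/24967 = -38504*24967/1105796442 = -480664684/552898221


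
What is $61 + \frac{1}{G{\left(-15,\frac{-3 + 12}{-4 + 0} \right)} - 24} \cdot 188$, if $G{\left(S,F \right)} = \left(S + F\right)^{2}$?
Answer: $\frac{270005}{4377} \approx 61.687$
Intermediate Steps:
$G{\left(S,F \right)} = \left(F + S\right)^{2}$
$61 + \frac{1}{G{\left(-15,\frac{-3 + 12}{-4 + 0} \right)} - 24} \cdot 188 = 61 + \frac{1}{\left(\frac{-3 + 12}{-4 + 0} - 15\right)^{2} - 24} \cdot 188 = 61 + \frac{1}{\left(\frac{9}{-4} - 15\right)^{2} - 24} \cdot 188 = 61 + \frac{1}{\left(9 \left(- \frac{1}{4}\right) - 15\right)^{2} - 24} \cdot 188 = 61 + \frac{1}{\left(- \frac{9}{4} - 15\right)^{2} - 24} \cdot 188 = 61 + \frac{1}{\left(- \frac{69}{4}\right)^{2} - 24} \cdot 188 = 61 + \frac{1}{\frac{4761}{16} - 24} \cdot 188 = 61 + \frac{1}{\frac{4377}{16}} \cdot 188 = 61 + \frac{16}{4377} \cdot 188 = 61 + \frac{3008}{4377} = \frac{270005}{4377}$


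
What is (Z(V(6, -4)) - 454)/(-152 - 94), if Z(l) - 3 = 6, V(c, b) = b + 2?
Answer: 445/246 ≈ 1.8089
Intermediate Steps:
V(c, b) = 2 + b
Z(l) = 9 (Z(l) = 3 + 6 = 9)
(Z(V(6, -4)) - 454)/(-152 - 94) = (9 - 454)/(-152 - 94) = -445/(-246) = -445*(-1/246) = 445/246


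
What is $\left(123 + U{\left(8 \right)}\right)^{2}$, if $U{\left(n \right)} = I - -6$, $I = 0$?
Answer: $16641$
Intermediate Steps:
$U{\left(n \right)} = 6$ ($U{\left(n \right)} = 0 - -6 = 0 + 6 = 6$)
$\left(123 + U{\left(8 \right)}\right)^{2} = \left(123 + 6\right)^{2} = 129^{2} = 16641$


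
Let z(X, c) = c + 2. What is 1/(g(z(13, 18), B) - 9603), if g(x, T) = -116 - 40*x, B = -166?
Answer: -1/10519 ≈ -9.5066e-5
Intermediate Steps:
z(X, c) = 2 + c
1/(g(z(13, 18), B) - 9603) = 1/((-116 - 40*(2 + 18)) - 9603) = 1/((-116 - 40*20) - 9603) = 1/((-116 - 800) - 9603) = 1/(-916 - 9603) = 1/(-10519) = -1/10519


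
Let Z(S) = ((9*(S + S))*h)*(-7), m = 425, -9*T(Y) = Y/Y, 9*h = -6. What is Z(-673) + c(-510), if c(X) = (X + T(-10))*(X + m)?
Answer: -118553/9 ≈ -13173.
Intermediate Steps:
h = -2/3 (h = (1/9)*(-6) = -2/3 ≈ -0.66667)
T(Y) = -1/9 (T(Y) = -Y/(9*Y) = -1/9*1 = -1/9)
c(X) = (425 + X)*(-1/9 + X) (c(X) = (X - 1/9)*(X + 425) = (-1/9 + X)*(425 + X) = (425 + X)*(-1/9 + X))
Z(S) = 84*S (Z(S) = ((9*(S + S))*(-2/3))*(-7) = ((9*(2*S))*(-2/3))*(-7) = ((18*S)*(-2/3))*(-7) = -12*S*(-7) = 84*S)
Z(-673) + c(-510) = 84*(-673) + (-425/9 + (-510)**2 + (3824/9)*(-510)) = -56532 + (-425/9 + 260100 - 650080/3) = -56532 + 390235/9 = -118553/9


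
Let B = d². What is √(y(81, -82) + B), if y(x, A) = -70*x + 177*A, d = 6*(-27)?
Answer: 2*√1515 ≈ 77.846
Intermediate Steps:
d = -162
B = 26244 (B = (-162)² = 26244)
√(y(81, -82) + B) = √((-70*81 + 177*(-82)) + 26244) = √((-5670 - 14514) + 26244) = √(-20184 + 26244) = √6060 = 2*√1515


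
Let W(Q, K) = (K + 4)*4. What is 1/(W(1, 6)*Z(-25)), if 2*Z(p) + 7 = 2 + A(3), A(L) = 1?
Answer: -1/80 ≈ -0.012500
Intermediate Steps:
W(Q, K) = 16 + 4*K (W(Q, K) = (4 + K)*4 = 16 + 4*K)
Z(p) = -2 (Z(p) = -7/2 + (2 + 1)/2 = -7/2 + (½)*3 = -7/2 + 3/2 = -2)
1/(W(1, 6)*Z(-25)) = 1/((16 + 4*6)*(-2)) = 1/((16 + 24)*(-2)) = 1/(40*(-2)) = 1/(-80) = -1/80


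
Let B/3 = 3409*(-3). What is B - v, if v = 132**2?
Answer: -48105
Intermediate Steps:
B = -30681 (B = 3*(3409*(-3)) = 3*(-10227) = -30681)
v = 17424
B - v = -30681 - 1*17424 = -30681 - 17424 = -48105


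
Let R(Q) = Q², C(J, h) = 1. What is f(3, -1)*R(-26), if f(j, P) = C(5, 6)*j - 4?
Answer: -676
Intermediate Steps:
f(j, P) = -4 + j (f(j, P) = 1*j - 4 = j - 4 = -4 + j)
f(3, -1)*R(-26) = (-4 + 3)*(-26)² = -1*676 = -676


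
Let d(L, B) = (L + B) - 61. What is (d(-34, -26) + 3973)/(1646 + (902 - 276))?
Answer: 963/568 ≈ 1.6954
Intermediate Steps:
d(L, B) = -61 + B + L (d(L, B) = (B + L) - 61 = -61 + B + L)
(d(-34, -26) + 3973)/(1646 + (902 - 276)) = ((-61 - 26 - 34) + 3973)/(1646 + (902 - 276)) = (-121 + 3973)/(1646 + 626) = 3852/2272 = 3852*(1/2272) = 963/568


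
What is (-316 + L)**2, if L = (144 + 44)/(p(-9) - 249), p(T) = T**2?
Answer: 177395761/1764 ≈ 1.0056e+5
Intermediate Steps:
L = -47/42 (L = (144 + 44)/((-9)**2 - 249) = 188/(81 - 249) = 188/(-168) = 188*(-1/168) = -47/42 ≈ -1.1190)
(-316 + L)**2 = (-316 - 47/42)**2 = (-13319/42)**2 = 177395761/1764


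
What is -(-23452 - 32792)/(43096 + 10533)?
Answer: 56244/53629 ≈ 1.0488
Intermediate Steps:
-(-23452 - 32792)/(43096 + 10533) = -(-56244)/53629 = -1*(-56244/53629) = 56244/53629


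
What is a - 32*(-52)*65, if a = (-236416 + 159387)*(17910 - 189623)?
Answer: 13226988837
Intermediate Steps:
a = 13226880677 (a = -77029*(-171713) = 13226880677)
a - 32*(-52)*65 = 13226880677 - 32*(-52)*65 = 13226880677 - (-1664)*65 = 13226880677 - 1*(-108160) = 13226880677 + 108160 = 13226988837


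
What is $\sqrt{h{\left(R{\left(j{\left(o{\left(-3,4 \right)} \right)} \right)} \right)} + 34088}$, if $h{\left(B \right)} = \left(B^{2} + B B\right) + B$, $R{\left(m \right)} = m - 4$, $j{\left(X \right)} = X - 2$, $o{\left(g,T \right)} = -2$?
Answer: $4 \sqrt{2138} \approx 184.95$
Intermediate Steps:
$j{\left(X \right)} = -2 + X$
$R{\left(m \right)} = -4 + m$
$h{\left(B \right)} = B + 2 B^{2}$ ($h{\left(B \right)} = \left(B^{2} + B^{2}\right) + B = 2 B^{2} + B = B + 2 B^{2}$)
$\sqrt{h{\left(R{\left(j{\left(o{\left(-3,4 \right)} \right)} \right)} \right)} + 34088} = \sqrt{\left(-4 - 4\right) \left(1 + 2 \left(-4 - 4\right)\right) + 34088} = \sqrt{- 8 \left(1 + 2 \left(-8\right)\right) + 34088} = \sqrt{- 8 \left(1 - 16\right) + 34088} = \sqrt{\left(-8\right) \left(-15\right) + 34088} = \sqrt{120 + 34088} = \sqrt{34208} = 4 \sqrt{2138}$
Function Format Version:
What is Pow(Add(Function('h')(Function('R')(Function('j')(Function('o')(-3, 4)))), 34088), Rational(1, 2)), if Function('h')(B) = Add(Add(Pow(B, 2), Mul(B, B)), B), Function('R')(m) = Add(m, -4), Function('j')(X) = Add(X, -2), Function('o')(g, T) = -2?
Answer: Mul(4, Pow(2138, Rational(1, 2))) ≈ 184.95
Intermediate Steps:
Function('j')(X) = Add(-2, X)
Function('R')(m) = Add(-4, m)
Function('h')(B) = Add(B, Mul(2, Pow(B, 2))) (Function('h')(B) = Add(Add(Pow(B, 2), Pow(B, 2)), B) = Add(Mul(2, Pow(B, 2)), B) = Add(B, Mul(2, Pow(B, 2))))
Pow(Add(Function('h')(Function('R')(Function('j')(Function('o')(-3, 4)))), 34088), Rational(1, 2)) = Pow(Add(Mul(Add(-4, Add(-2, -2)), Add(1, Mul(2, Add(-4, Add(-2, -2))))), 34088), Rational(1, 2)) = Pow(Add(Mul(Add(-4, -4), Add(1, Mul(2, Add(-4, -4)))), 34088), Rational(1, 2)) = Pow(Add(Mul(-8, Add(1, Mul(2, -8))), 34088), Rational(1, 2)) = Pow(Add(Mul(-8, Add(1, -16)), 34088), Rational(1, 2)) = Pow(Add(Mul(-8, -15), 34088), Rational(1, 2)) = Pow(Add(120, 34088), Rational(1, 2)) = Pow(34208, Rational(1, 2)) = Mul(4, Pow(2138, Rational(1, 2)))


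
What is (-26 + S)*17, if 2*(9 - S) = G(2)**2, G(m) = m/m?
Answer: -595/2 ≈ -297.50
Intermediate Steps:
G(m) = 1
S = 17/2 (S = 9 - 1/2*1**2 = 9 - 1/2*1 = 9 - 1/2 = 17/2 ≈ 8.5000)
(-26 + S)*17 = (-26 + 17/2)*17 = -35/2*17 = -595/2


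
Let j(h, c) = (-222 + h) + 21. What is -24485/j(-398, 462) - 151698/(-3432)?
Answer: 29149937/342628 ≈ 85.078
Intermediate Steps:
j(h, c) = -201 + h
-24485/j(-398, 462) - 151698/(-3432) = -24485/(-201 - 398) - 151698/(-3432) = -24485/(-599) - 151698*(-1/3432) = -24485*(-1/599) + 25283/572 = 24485/599 + 25283/572 = 29149937/342628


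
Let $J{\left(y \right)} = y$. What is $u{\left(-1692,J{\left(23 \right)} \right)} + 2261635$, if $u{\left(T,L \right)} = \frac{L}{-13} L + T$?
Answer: $\frac{29378730}{13} \approx 2.2599 \cdot 10^{6}$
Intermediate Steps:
$u{\left(T,L \right)} = T - \frac{L^{2}}{13}$ ($u{\left(T,L \right)} = L \left(- \frac{1}{13}\right) L + T = - \frac{L}{13} L + T = - \frac{L^{2}}{13} + T = T - \frac{L^{2}}{13}$)
$u{\left(-1692,J{\left(23 \right)} \right)} + 2261635 = \left(-1692 - \frac{23^{2}}{13}\right) + 2261635 = \left(-1692 - \frac{529}{13}\right) + 2261635 = - \frac{22525}{13} + 2261635 = \frac{29378730}{13}$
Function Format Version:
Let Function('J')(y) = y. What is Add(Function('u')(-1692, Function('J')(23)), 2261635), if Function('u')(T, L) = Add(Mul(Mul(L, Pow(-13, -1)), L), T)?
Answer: Rational(29378730, 13) ≈ 2.2599e+6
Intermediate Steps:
Function('u')(T, L) = Add(T, Mul(Rational(-1, 13), Pow(L, 2))) (Function('u')(T, L) = Add(Mul(Mul(L, Rational(-1, 13)), L), T) = Add(Mul(Mul(Rational(-1, 13), L), L), T) = Add(Mul(Rational(-1, 13), Pow(L, 2)), T) = Add(T, Mul(Rational(-1, 13), Pow(L, 2))))
Add(Function('u')(-1692, Function('J')(23)), 2261635) = Add(Add(-1692, Mul(Rational(-1, 13), Pow(23, 2))), 2261635) = Add(Add(-1692, Mul(Rational(-1, 13), 529)), 2261635) = Add(Add(-1692, Rational(-529, 13)), 2261635) = Add(Rational(-22525, 13), 2261635) = Rational(29378730, 13)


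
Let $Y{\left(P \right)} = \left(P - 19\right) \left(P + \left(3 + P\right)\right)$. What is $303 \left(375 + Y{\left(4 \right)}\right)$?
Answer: $63630$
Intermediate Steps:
$Y{\left(P \right)} = \left(-19 + P\right) \left(3 + 2 P\right)$
$303 \left(375 + Y{\left(4 \right)}\right) = 303 \left(375 - \left(197 - 32\right)\right) = 303 \left(375 - 165\right) = 303 \cdot 210 = 63630$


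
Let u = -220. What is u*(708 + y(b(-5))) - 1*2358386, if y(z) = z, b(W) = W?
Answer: -2513046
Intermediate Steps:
u*(708 + y(b(-5))) - 1*2358386 = -220*(708 - 5) - 1*2358386 = -220*703 - 2358386 = -154660 - 2358386 = -2513046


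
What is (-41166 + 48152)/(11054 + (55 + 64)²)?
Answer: 6986/25215 ≈ 0.27706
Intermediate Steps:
(-41166 + 48152)/(11054 + (55 + 64)²) = 6986/(11054 + 119²) = 6986/(11054 + 14161) = 6986/25215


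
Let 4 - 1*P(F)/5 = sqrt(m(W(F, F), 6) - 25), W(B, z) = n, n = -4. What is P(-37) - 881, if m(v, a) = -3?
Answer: -861 - 10*I*sqrt(7) ≈ -861.0 - 26.458*I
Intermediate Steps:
W(B, z) = -4
P(F) = 20 - 10*I*sqrt(7) (P(F) = 20 - 5*sqrt(-3 - 25) = 20 - 10*I*sqrt(7))
P(-37) - 881 = (20 - 10*I*sqrt(7)) - 881 = -861 - 10*I*sqrt(7)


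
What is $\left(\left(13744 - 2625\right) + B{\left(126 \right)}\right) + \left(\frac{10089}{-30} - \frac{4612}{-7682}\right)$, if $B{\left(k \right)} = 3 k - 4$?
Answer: $\frac{428551907}{38410} \approx 11157.0$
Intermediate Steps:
$B{\left(k \right)} = -4 + 3 k$
$\left(\left(13744 - 2625\right) + B{\left(126 \right)}\right) + \left(\frac{10089}{-30} - \frac{4612}{-7682}\right) = \left(\left(13744 - 2625\right) + \left(-4 + 3 \cdot 126\right)\right) + \left(\frac{10089}{-30} - \frac{4612}{-7682}\right) = \left(\left(13744 - 2625\right) + \left(-4 + 378\right)\right) + \left(10089 \left(- \frac{1}{30}\right) - - \frac{2306}{3841}\right) = \left(11119 + 374\right) + \left(- \frac{3363}{10} + \frac{2306}{3841}\right) = 11493 - \frac{12894223}{38410} = \frac{428551907}{38410}$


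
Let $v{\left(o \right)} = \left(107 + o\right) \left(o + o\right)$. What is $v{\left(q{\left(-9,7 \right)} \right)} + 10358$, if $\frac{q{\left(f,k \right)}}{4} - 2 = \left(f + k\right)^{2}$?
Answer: $16646$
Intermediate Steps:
$q{\left(f,k \right)} = 8 + 4 \left(f + k\right)^{2}$
$v{\left(o \right)} = 2 o \left(107 + o\right)$ ($v{\left(o \right)} = \left(107 + o\right) 2 o = 2 o \left(107 + o\right)$)
$v{\left(q{\left(-9,7 \right)} \right)} + 10358 = 2 \left(8 + 4 \left(-9 + 7\right)^{2}\right) \left(107 + \left(8 + 4 \left(-9 + 7\right)^{2}\right)\right) + 10358 = 2 \left(8 + 4 \left(-2\right)^{2}\right) \left(107 + \left(8 + 4 \left(-2\right)^{2}\right)\right) + 10358 = 2 \left(8 + 4 \cdot 4\right) \left(107 + \left(8 + 4 \cdot 4\right)\right) + 10358 = 2 \left(8 + 16\right) \left(107 + \left(8 + 16\right)\right) + 10358 = 2 \cdot 24 \left(107 + 24\right) + 10358 = 2 \cdot 24 \cdot 131 + 10358 = 6288 + 10358 = 16646$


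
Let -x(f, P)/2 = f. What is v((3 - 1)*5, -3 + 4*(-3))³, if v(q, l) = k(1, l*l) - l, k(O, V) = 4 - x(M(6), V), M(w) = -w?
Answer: 343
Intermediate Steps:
x(f, P) = -2*f
k(O, V) = -8 (k(O, V) = 4 - (-2)*(-1*6) = 4 - (-2)*(-6) = 4 - 1*12 = 4 - 12 = -8)
v(q, l) = -8 - l
v((3 - 1)*5, -3 + 4*(-3))³ = (-8 - (-3 + 4*(-3)))³ = (-8 - (-3 - 12))³ = (-8 - 1*(-15))³ = (-8 + 15)³ = 7³ = 343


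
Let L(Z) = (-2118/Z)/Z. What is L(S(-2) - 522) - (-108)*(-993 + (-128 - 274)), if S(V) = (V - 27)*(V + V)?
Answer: -12417096939/82418 ≈ -1.5066e+5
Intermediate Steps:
S(V) = 2*V*(-27 + V) (S(V) = (-27 + V)*(2*V) = 2*V*(-27 + V))
L(Z) = -2118/Z²
L(S(-2) - 522) - (-108)*(-993 + (-128 - 274)) = -2118/(2*(-2)*(-27 - 2) - 522)² - (-108)*(-993 + (-128 - 274)) = -2118/(2*(-2)*(-29) - 522)² - (-108)*(-993 - 402) = -2118/(116 - 522)² - (-108)*(-1395) = -2118/(-406)² - 1*150660 = -2118*1/164836 - 150660 = -1059/82418 - 150660 = -12417096939/82418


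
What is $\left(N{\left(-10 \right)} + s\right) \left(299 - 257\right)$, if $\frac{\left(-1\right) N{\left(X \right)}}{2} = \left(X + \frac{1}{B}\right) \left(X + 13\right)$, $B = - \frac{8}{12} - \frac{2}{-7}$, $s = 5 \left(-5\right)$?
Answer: $\frac{4263}{2} \approx 2131.5$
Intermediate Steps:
$s = -25$
$B = - \frac{8}{21}$ ($B = \left(-8\right) \frac{1}{12} - - \frac{2}{7} = - \frac{2}{3} + \frac{2}{7} = - \frac{8}{21} \approx -0.38095$)
$N{\left(X \right)} = - 2 \left(13 + X\right) \left(- \frac{21}{8} + X\right)$ ($N{\left(X \right)} = - 2 \left(X + \frac{1}{- \frac{8}{21}}\right) \left(X + 13\right) = - 2 \left(X - \frac{21}{8}\right) \left(13 + X\right) = - 2 \left(- \frac{21}{8} + X\right) \left(13 + X\right) = - 2 \left(13 + X\right) \left(- \frac{21}{8} + X\right)$)
$\left(N{\left(-10 \right)} + s\right) \left(299 - 257\right) = \left(\left(\frac{273}{4} - 2 \left(-10\right)^{2} - - \frac{415}{2}\right) - 25\right) \left(299 - 257\right) = \left(\left(\frac{273}{4} - 200 + \frac{415}{2}\right) - 25\right) 42 = \left(\frac{303}{4} - 25\right) 42 = \frac{203}{4} \cdot 42 = \frac{4263}{2}$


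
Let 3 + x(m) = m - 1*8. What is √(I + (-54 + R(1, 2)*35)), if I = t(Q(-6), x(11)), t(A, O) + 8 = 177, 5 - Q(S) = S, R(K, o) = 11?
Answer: 10*√5 ≈ 22.361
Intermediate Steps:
x(m) = -11 + m (x(m) = -3 + (m - 1*8) = -3 + (m - 8) = -3 + (-8 + m) = -11 + m)
Q(S) = 5 - S
t(A, O) = 169 (t(A, O) = -8 + 177 = 169)
I = 169
√(I + (-54 + R(1, 2)*35)) = √(169 + (-54 + 11*35)) = √(169 + (-54 + 385)) = √(169 + 331) = √500 = 10*√5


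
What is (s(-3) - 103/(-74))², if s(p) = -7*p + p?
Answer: 2059225/5476 ≈ 376.05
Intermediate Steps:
s(p) = -6*p
(s(-3) - 103/(-74))² = (-6*(-3) - 103/(-74))² = (18 - 103*(-1/74))² = (18 + 103/74)² = (1435/74)² = 2059225/5476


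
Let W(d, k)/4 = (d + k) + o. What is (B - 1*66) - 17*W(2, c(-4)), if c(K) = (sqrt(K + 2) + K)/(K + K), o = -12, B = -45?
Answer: 535 + 17*I*sqrt(2)/2 ≈ 535.0 + 12.021*I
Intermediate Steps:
c(K) = (K + sqrt(2 + K))/(2*K) (c(K) = (sqrt(2 + K) + K)/((2*K)) = (K + sqrt(2 + K))*(1/(2*K)) = (K + sqrt(2 + K))/(2*K))
W(d, k) = -48 + 4*d + 4*k (W(d, k) = 4*((d + k) - 12) = 4*(-12 + d + k) = -48 + 4*d + 4*k)
(B - 1*66) - 17*W(2, c(-4)) = (-45 - 1*66) - 17*(-48 + 4*2 + 4*((1/2)*(-4 + sqrt(2 - 4))/(-4))) = (-45 - 66) - 17*(-48 + 8 + 4*((1/2)*(-1/4)*(-4 + sqrt(-2)))) = -111 - 17*(-48 + 8 + 4*((1/2)*(-1/4)*(-4 + I*sqrt(2)))) = -111 - 17*(-48 + 8 + 4*(1/2 - I*sqrt(2)/8)) = -111 - 17*(-48 + 8 + (2 - I*sqrt(2)/2)) = -111 - 17*(-38 - I*sqrt(2)/2) = -111 + (646 + 17*I*sqrt(2)/2) = 535 + 17*I*sqrt(2)/2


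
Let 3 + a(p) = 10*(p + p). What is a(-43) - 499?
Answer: -1362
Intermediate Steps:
a(p) = -3 + 20*p (a(p) = -3 + 10*(p + p) = -3 + 10*(2*p) = -3 + 20*p)
a(-43) - 499 = (-3 + 20*(-43)) - 499 = (-3 - 860) - 499 = -863 - 499 = -1362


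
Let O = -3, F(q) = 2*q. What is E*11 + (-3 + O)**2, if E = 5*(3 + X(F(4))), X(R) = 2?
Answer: 311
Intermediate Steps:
E = 25 (E = 5*(3 + 2) = 5*5 = 25)
E*11 + (-3 + O)**2 = 25*11 + (-3 - 3)**2 = 275 + (-6)**2 = 275 + 36 = 311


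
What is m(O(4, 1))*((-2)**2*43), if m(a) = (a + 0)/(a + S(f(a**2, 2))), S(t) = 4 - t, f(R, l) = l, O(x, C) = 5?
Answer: 860/7 ≈ 122.86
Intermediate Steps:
m(a) = a/(2 + a) (m(a) = (a + 0)/(a + (4 - 1*2)) = a/(a + (4 - 2)) = a/(a + 2) = a/(2 + a))
m(O(4, 1))*((-2)**2*43) = (5/(2 + 5))*((-2)**2*43) = (5/7)*(4*43) = (5*(1/7))*172 = (5/7)*172 = 860/7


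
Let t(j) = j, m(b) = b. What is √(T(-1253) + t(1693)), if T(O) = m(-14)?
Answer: √1679 ≈ 40.976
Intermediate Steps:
T(O) = -14
√(T(-1253) + t(1693)) = √(-14 + 1693) = √1679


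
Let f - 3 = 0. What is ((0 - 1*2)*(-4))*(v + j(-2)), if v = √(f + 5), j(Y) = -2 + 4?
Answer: 16 + 16*√2 ≈ 38.627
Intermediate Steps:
j(Y) = 2
f = 3 (f = 3 + 0 = 3)
v = 2*√2 (v = √(3 + 5) = √8 = 2*√2 ≈ 2.8284)
((0 - 1*2)*(-4))*(v + j(-2)) = ((0 - 1*2)*(-4))*(2*√2 + 2) = ((0 - 2)*(-4))*(2 + 2*√2) = (-2*(-4))*(2 + 2*√2) = 8*(2 + 2*√2) = 16 + 16*√2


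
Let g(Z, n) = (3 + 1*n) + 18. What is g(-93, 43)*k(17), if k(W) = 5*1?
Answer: 320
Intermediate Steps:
g(Z, n) = 21 + n (g(Z, n) = (3 + n) + 18 = 21 + n)
k(W) = 5
g(-93, 43)*k(17) = (21 + 43)*5 = 64*5 = 320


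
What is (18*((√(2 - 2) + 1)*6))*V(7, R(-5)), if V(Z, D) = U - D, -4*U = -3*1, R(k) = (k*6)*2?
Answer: 6561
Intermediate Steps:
R(k) = 12*k (R(k) = (6*k)*2 = 12*k)
U = ¾ (U = -(-3)/4 = -¼*(-3) = ¾ ≈ 0.75000)
V(Z, D) = ¾ - D
(18*((√(2 - 2) + 1)*6))*V(7, R(-5)) = (18*((√(2 - 2) + 1)*6))*(¾ - 12*(-5)) = (18*((√0 + 1)*6))*(¾ - 1*(-60)) = (18*((0 + 1)*6))*(¾ + 60) = (18*(1*6))*(243/4) = (18*6)*(243/4) = 108*(243/4) = 6561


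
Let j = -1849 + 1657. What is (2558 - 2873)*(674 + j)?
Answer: -151830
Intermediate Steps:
j = -192
(2558 - 2873)*(674 + j) = (2558 - 2873)*(674 - 192) = -315*482 = -151830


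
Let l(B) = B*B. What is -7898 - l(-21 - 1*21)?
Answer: -9662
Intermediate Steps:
l(B) = B**2
-7898 - l(-21 - 1*21) = -7898 - (-21 - 1*21)**2 = -7898 - (-21 - 21)**2 = -7898 - 1*(-42)**2 = -7898 - 1*1764 = -7898 - 1764 = -9662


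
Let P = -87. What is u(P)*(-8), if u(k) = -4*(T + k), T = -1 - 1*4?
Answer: -2944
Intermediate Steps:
T = -5 (T = -1 - 4 = -5)
u(k) = 20 - 4*k (u(k) = -4*(-5 + k) = 20 - 4*k)
u(P)*(-8) = (20 - 4*(-87))*(-8) = (20 + 348)*(-8) = 368*(-8) = -2944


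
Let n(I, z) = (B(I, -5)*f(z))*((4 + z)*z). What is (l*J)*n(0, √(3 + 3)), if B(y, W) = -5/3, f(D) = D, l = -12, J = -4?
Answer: -1920 - 480*√6 ≈ -3095.8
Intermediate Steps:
B(y, W) = -5/3 (B(y, W) = -5*⅓ = -5/3)
n(I, z) = -5*z²*(4 + z)/3 (n(I, z) = (-5*z/3)*((4 + z)*z) = (-5*z/3)*(z*(4 + z)) = -5*z²*(4 + z)/3)
(l*J)*n(0, √(3 + 3)) = (-12*(-4))*(5*(√(3 + 3))²*(-4 - √(3 + 3))/3) = 48*(5*(√6)²*(-4 - √6)/3) = 48*((5/3)*6*(-4 - √6)) = 48*(-40 - 10*√6) = -1920 - 480*√6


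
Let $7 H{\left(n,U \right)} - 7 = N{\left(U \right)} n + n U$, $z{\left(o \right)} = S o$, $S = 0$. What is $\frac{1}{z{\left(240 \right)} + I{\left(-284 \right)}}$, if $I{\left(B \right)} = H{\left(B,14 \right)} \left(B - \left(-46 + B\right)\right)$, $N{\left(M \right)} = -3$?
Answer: $- \frac{7}{143382} \approx -4.8821 \cdot 10^{-5}$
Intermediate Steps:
$z{\left(o \right)} = 0$ ($z{\left(o \right)} = 0 o = 0$)
$H{\left(n,U \right)} = 1 - \frac{3 n}{7} + \frac{U n}{7}$ ($H{\left(n,U \right)} = 1 + \frac{- 3 n + n U}{7} = 1 + \frac{- 3 n + U n}{7} = 1 + \left(- \frac{3 n}{7} + \frac{U n}{7}\right) = 1 - \frac{3 n}{7} + \frac{U n}{7}$)
$I{\left(B \right)} = 46 + \frac{506 B}{7}$ ($I{\left(B \right)} = \left(1 - \frac{3 B}{7} + \frac{1}{7} \cdot 14 B\right) \left(B - \left(-46 + B\right)\right) = \left(1 - \frac{3 B}{7} + 2 B\right) 46 = \left(1 + \frac{11 B}{7}\right) 46 = 46 + \frac{506 B}{7}$)
$\frac{1}{z{\left(240 \right)} + I{\left(-284 \right)}} = \frac{1}{0 + \left(46 + \frac{506}{7} \left(-284\right)\right)} = \frac{1}{0 + \left(46 - \frac{143704}{7}\right)} = \frac{1}{0 - \frac{143382}{7}} = \frac{1}{- \frac{143382}{7}} = - \frac{7}{143382}$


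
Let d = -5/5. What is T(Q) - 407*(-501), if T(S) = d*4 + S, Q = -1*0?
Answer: 203903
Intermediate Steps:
d = -1 (d = -5*⅕ = -1)
Q = 0
T(S) = -4 + S (T(S) = -1*4 + S = -4 + S)
T(Q) - 407*(-501) = (-4 + 0) - 407*(-501) = -4 + 203907 = 203903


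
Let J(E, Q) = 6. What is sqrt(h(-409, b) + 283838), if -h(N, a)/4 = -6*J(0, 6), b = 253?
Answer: sqrt(283982) ≈ 532.90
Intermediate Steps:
h(N, a) = 144 (h(N, a) = -(-24)*6 = -4*(-36) = 144)
sqrt(h(-409, b) + 283838) = sqrt(144 + 283838) = sqrt(283982)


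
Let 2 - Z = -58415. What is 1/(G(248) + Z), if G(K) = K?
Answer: 1/58665 ≈ 1.7046e-5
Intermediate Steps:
Z = 58417 (Z = 2 - 1*(-58415) = 2 + 58415 = 58417)
1/(G(248) + Z) = 1/(248 + 58417) = 1/58665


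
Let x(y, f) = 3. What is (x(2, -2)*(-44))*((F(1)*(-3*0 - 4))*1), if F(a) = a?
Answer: 528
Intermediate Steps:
(x(2, -2)*(-44))*((F(1)*(-3*0 - 4))*1) = (3*(-44))*((1*(-3*0 - 4))*1) = -132*1*(0 - 4) = -132*1*(-4) = -(-528) = -132*(-4) = 528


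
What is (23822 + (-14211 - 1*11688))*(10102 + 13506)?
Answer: -49033816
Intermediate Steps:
(23822 + (-14211 - 1*11688))*(10102 + 13506) = (23822 + (-14211 - 11688))*23608 = (23822 - 25899)*23608 = -2077*23608 = -49033816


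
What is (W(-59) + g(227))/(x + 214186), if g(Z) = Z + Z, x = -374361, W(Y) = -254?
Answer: -8/6407 ≈ -0.0012486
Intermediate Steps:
g(Z) = 2*Z
(W(-59) + g(227))/(x + 214186) = (-254 + 2*227)/(-374361 + 214186) = (-254 + 454)/(-160175) = 200*(-1/160175) = -8/6407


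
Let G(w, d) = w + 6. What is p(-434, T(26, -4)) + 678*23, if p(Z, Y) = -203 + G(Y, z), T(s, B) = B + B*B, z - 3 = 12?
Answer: 15409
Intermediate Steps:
z = 15 (z = 3 + 12 = 15)
T(s, B) = B + B**2
G(w, d) = 6 + w
p(Z, Y) = -197 + Y (p(Z, Y) = -203 + (6 + Y) = -197 + Y)
p(-434, T(26, -4)) + 678*23 = (-197 - 4*(1 - 4)) + 678*23 = (-197 - 4*(-3)) + 15594 = (-197 + 12) + 15594 = -185 + 15594 = 15409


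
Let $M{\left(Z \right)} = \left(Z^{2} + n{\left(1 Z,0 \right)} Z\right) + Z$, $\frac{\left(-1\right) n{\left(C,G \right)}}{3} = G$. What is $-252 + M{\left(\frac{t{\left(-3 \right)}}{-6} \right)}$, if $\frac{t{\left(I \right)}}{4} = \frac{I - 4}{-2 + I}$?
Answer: $- \frac{56714}{225} \approx -252.06$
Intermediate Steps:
$n{\left(C,G \right)} = - 3 G$
$t{\left(I \right)} = \frac{4 \left(-4 + I\right)}{-2 + I}$ ($t{\left(I \right)} = 4 \frac{I - 4}{-2 + I} = 4 \frac{-4 + I}{-2 + I} = \frac{4 \left(-4 + I\right)}{-2 + I}$)
$M{\left(Z \right)} = Z + Z^{2}$ ($M{\left(Z \right)} = \left(Z^{2} + \left(-3\right) 0 Z\right) + Z = \left(Z^{2} + 0 Z\right) + Z = \left(Z^{2} + 0\right) + Z = Z^{2} + Z = Z + Z^{2}$)
$-252 + M{\left(\frac{t{\left(-3 \right)}}{-6} \right)} = -252 + \frac{4 \frac{1}{-2 - 3} \left(-4 - 3\right)}{-6} \left(1 + \frac{4 \frac{1}{-2 - 3} \left(-4 - 3\right)}{-6}\right) = -252 + 4 \frac{1}{-5} \left(-7\right) \left(- \frac{1}{6}\right) \left(1 + 4 \frac{1}{-5} \left(-7\right) \left(- \frac{1}{6}\right)\right) = -252 + 4 \left(- \frac{1}{5}\right) \left(-7\right) \left(- \frac{1}{6}\right) \left(1 + 4 \left(- \frac{1}{5}\right) \left(-7\right) \left(- \frac{1}{6}\right)\right) = -252 + \frac{28}{5} \left(- \frac{1}{6}\right) \left(1 + \frac{28}{5} \left(- \frac{1}{6}\right)\right) = -252 - \frac{14 \left(1 - \frac{14}{15}\right)}{15} = -252 - \frac{14}{225} = - \frac{56714}{225}$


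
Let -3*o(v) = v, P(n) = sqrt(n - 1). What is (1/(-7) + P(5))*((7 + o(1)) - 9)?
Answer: -13/3 ≈ -4.3333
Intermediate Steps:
P(n) = sqrt(-1 + n)
o(v) = -v/3
(1/(-7) + P(5))*((7 + o(1)) - 9) = (1/(-7) + sqrt(-1 + 5))*((7 - 1/3*1) - 9) = (-1/7 + sqrt(4))*((7 - 1/3) - 9) = (-1/7 + 2)*(20/3 - 9) = (13/7)*(-7/3) = -13/3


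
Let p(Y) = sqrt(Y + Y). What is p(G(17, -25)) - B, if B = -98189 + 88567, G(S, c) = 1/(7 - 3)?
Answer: 9622 + sqrt(2)/2 ≈ 9622.7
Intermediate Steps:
G(S, c) = 1/4
B = -9622
p(Y) = sqrt(2)*sqrt(Y) (p(Y) = sqrt(2*Y) = sqrt(2)*sqrt(Y))
p(G(17, -25)) - B = sqrt(2)*sqrt(1/4) - 1*(-9622) = sqrt(2)*(1/2) + 9622 = sqrt(2)/2 + 9622 = 9622 + sqrt(2)/2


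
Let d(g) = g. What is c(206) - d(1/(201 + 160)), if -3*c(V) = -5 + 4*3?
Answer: -2530/1083 ≈ -2.3361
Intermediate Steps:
c(V) = -7/3 (c(V) = -(-5 + 4*3)/3 = -(-5 + 12)/3 = -⅓*7 = -7/3)
c(206) - d(1/(201 + 160)) = -7/3 - 1/(201 + 160) = -7/3 - 1/361 = -2530/1083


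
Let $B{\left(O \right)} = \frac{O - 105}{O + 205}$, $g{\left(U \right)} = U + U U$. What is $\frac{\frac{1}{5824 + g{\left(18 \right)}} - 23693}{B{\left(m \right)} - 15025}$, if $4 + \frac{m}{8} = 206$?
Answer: $\frac{266031778377}{168695680324} \approx 1.577$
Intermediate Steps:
$g{\left(U \right)} = U + U^{2}$
$m = 1616$ ($m = -32 + 8 \cdot 206 = -32 + 1648 = 1616$)
$B{\left(O \right)} = \frac{-105 + O}{205 + O}$
$\frac{\frac{1}{5824 + g{\left(18 \right)}} - 23693}{B{\left(m \right)} - 15025} = \frac{\frac{1}{5824 + 18 \left(1 + 18\right)} - 23693}{\frac{-105 + 1616}{205 + 1616} - 15025} = \frac{\frac{1}{5824 + 18 \cdot 19} - 23693}{\frac{1}{1821} \cdot 1511 - 15025} = \frac{\frac{1}{5824 + 342} - 23693}{\frac{1}{1821} \cdot 1511 - 15025} = \frac{\frac{1}{6166} - 23693}{\frac{1511}{1821} - 15025} = \frac{\frac{1}{6166} - 23693}{- \frac{27359014}{1821}} = \left(- \frac{146091037}{6166}\right) \left(- \frac{1821}{27359014}\right) = \frac{266031778377}{168695680324}$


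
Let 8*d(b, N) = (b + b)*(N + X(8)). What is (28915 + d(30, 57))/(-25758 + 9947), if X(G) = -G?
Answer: -58565/31622 ≈ -1.8520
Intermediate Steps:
d(b, N) = b*(-8 + N)/4 (d(b, N) = ((b + b)*(N - 1*8))/8 = ((2*b)*(N - 8))/8 = ((2*b)*(-8 + N))/8 = (2*b*(-8 + N))/8 = b*(-8 + N)/4)
(28915 + d(30, 57))/(-25758 + 9947) = (28915 + (¼)*30*(-8 + 57))/(-25758 + 9947) = (28915 + (¼)*30*49)/(-15811) = (28915 + 735/2)*(-1/15811) = (58565/2)*(-1/15811) = -58565/31622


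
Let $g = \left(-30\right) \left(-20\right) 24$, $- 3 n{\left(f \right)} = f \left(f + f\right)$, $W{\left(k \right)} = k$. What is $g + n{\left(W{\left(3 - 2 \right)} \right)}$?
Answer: $\frac{43198}{3} \approx 14399.0$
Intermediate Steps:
$n{\left(f \right)} = - \frac{2 f^{2}}{3}$ ($n{\left(f \right)} = - \frac{f \left(f + f\right)}{3} = - \frac{f 2 f}{3} = - \frac{2 f^{2}}{3}$)
$g = 14400$ ($g = 600 \cdot 24 = 14400$)
$g + n{\left(W{\left(3 - 2 \right)} \right)} = 14400 - \frac{2 \left(3 - 2\right)^{2}}{3} = 14400 - \frac{2 \cdot 1^{2}}{3} = 14400 - \frac{2}{3} = \frac{43198}{3}$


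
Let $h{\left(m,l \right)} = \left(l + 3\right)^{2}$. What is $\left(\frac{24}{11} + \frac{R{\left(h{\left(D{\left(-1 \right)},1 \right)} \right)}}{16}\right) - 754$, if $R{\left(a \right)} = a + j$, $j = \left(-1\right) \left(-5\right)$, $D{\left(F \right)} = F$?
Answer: $- \frac{132089}{176} \approx -750.51$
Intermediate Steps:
$j = 5$
$h{\left(m,l \right)} = \left(3 + l\right)^{2}$
$R{\left(a \right)} = 5 + a$ ($R{\left(a \right)} = a + 5 = 5 + a$)
$\left(\frac{24}{11} + \frac{R{\left(h{\left(D{\left(-1 \right)},1 \right)} \right)}}{16}\right) - 754 = \left(\frac{24}{11} + \frac{5 + \left(3 + 1\right)^{2}}{16}\right) - 754 = \left(24 \cdot \frac{1}{11} + \left(5 + 4^{2}\right) \frac{1}{16}\right) - 754 = \left(\frac{24}{11} + \left(5 + 16\right) \frac{1}{16}\right) - 754 = \left(\frac{24}{11} + 21 \cdot \frac{1}{16}\right) - 754 = \left(\frac{24}{11} + \frac{21}{16}\right) - 754 = \frac{615}{176} - 754 = - \frac{132089}{176}$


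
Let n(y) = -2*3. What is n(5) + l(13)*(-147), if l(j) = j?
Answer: -1917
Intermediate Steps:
n(y) = -6
n(5) + l(13)*(-147) = -6 + 13*(-147) = -6 - 1911 = -1917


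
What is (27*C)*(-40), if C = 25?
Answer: -27000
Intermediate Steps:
(27*C)*(-40) = (27*25)*(-40) = 675*(-40) = -27000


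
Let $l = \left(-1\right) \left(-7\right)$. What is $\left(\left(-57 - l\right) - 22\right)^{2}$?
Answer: $7396$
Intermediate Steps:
$l = 7$
$\left(\left(-57 - l\right) - 22\right)^{2} = \left(\left(-57 - 7\right) - 22\right)^{2} = \left(-64 - 22\right)^{2} = \left(-86\right)^{2} = 7396$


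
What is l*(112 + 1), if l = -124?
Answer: -14012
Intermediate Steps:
l*(112 + 1) = -124*(112 + 1) = -124*113 = -14012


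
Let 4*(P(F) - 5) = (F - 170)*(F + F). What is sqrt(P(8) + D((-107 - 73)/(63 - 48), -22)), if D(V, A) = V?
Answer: I*sqrt(655) ≈ 25.593*I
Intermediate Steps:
P(F) = 5 + F*(-170 + F)/2 (P(F) = 5 + ((F - 170)*(F + F))/4 = 5 + ((-170 + F)*(2*F))/4 = 5 + (2*F*(-170 + F))/4 = 5 + F*(-170 + F)/2)
sqrt(P(8) + D((-107 - 73)/(63 - 48), -22)) = sqrt((5 + (1/2)*8**2 - 85*8) + (-107 - 73)/(63 - 48)) = sqrt((5 + (1/2)*64 - 680) - 180/15) = sqrt((5 + 32 - 680) - 180*1/15) = sqrt(-643 - 12) = sqrt(-655) = I*sqrt(655)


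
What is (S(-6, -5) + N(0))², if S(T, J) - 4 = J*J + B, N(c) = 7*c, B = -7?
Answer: 484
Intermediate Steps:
S(T, J) = -3 + J² (S(T, J) = 4 + (J*J - 7) = 4 + (J² - 7) = 4 + (-7 + J²) = -3 + J²)
(S(-6, -5) + N(0))² = ((-3 + (-5)²) + 7*0)² = ((-3 + 25) + 0)² = (22 + 0)² = 22² = 484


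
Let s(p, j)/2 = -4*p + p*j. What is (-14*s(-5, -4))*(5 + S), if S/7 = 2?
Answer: -21280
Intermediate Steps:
s(p, j) = -8*p + 2*j*p (s(p, j) = 2*(-4*p + p*j) = 2*(-4*p + j*p) = -8*p + 2*j*p)
S = 14 (S = 7*2 = 14)
(-14*s(-5, -4))*(5 + S) = (-28*(-5)*(-4 - 4))*(5 + 14) = -28*(-5)*(-8)*19 = -14*80*19 = -1120*19 = -21280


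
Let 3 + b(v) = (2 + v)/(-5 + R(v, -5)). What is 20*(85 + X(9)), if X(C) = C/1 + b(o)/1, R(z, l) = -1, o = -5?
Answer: 1830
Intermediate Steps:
b(v) = -10/3 - v/6 (b(v) = -3 + (2 + v)/(-5 - 1) = -3 + (2 + v)/(-6) = -3 + (2 + v)*(-⅙) = -3 + (-⅓ - v/6) = -10/3 - v/6)
X(C) = -5/2 + C (X(C) = C/1 + (-10/3 - ⅙*(-5))/1 = C*1 + (-10/3 + ⅚)*1 = C - 5/2*1 = C - 5/2 = -5/2 + C)
20*(85 + X(9)) = 20*(85 + (-5/2 + 9)) = 20*(85 + 13/2) = 20*(183/2) = 1830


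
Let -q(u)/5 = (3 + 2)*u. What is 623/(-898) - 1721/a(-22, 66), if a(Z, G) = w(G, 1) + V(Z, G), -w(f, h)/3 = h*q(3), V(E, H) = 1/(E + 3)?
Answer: -8006601/959513 ≈ -8.3444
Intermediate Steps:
q(u) = -25*u (q(u) = -5*(3 + 2)*u = -25*u)
V(E, H) = 1/(3 + E)
w(f, h) = 225*h (w(f, h) = -3*h*(-25*3) = -3*h*(-75) = -(-225)*h = 225*h)
a(Z, G) = 225 + 1/(3 + Z) (a(Z, G) = 225*1 + 1/(3 + Z) = 225 + 1/(3 + Z))
623/(-898) - 1721/a(-22, 66) = 623/(-898) - 1721*(3 - 22)/(676 + 225*(-22)) = 623*(-1/898) - 1721*(-19/(676 - 4950)) = -623/898 - 1721/((-1/19*(-4274))) = -623/898 - 1721/4274/19 = -623/898 - 1721*19/4274 = -623/898 - 32699/4274 = -8006601/959513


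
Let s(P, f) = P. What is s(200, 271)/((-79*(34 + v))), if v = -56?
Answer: 100/869 ≈ 0.11507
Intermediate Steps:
s(200, 271)/((-79*(34 + v))) = 200/((-79*(34 - 56))) = 200/((-79*(-22))) = 200/1738 = 200*(1/1738) = 100/869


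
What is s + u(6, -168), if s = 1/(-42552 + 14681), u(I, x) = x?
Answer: -4682329/27871 ≈ -168.00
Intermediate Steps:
s = -1/27871 (s = 1/(-27871) = -1/27871 ≈ -3.5880e-5)
s + u(6, -168) = -1/27871 - 168 = -4682329/27871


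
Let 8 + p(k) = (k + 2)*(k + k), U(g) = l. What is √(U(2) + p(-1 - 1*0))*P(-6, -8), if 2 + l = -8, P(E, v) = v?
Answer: -16*I*√5 ≈ -35.777*I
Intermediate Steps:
l = -10 (l = -2 - 8 = -10)
U(g) = -10
p(k) = -8 + 2*k*(2 + k) (p(k) = -8 + (k + 2)*(k + k) = -8 + (2 + k)*(2*k) = -8 + 2*k*(2 + k))
√(U(2) + p(-1 - 1*0))*P(-6, -8) = √(-10 + (-8 + 2*(-1 - 1*0)² + 4*(-1 - 1*0)))*(-8) = √(-10 + (-8 + 2*(-1 + 0)² + 4*(-1 + 0)))*(-8) = √(-10 + (-8 + 2*(-1)² + 4*(-1)))*(-8) = √(-10 + (-8 + 2*1 - 4))*(-8) = √(-10 + (-8 + 2 - 4))*(-8) = √(-10 - 10)*(-8) = √(-20)*(-8) = (2*I*√5)*(-8) = -16*I*√5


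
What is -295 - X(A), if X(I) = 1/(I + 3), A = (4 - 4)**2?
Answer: -886/3 ≈ -295.33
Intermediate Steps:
A = 0 (A = 0**2 = 0)
X(I) = 1/(3 + I)
-295 - X(A) = -295 - 1/(3 + 0) = -295 - 1/3 = -886/3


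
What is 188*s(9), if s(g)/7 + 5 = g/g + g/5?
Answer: -14476/5 ≈ -2895.2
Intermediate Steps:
s(g) = -28 + 7*g/5 (s(g) = -35 + 7*(g/g + g/5) = -35 + 7*(1 + g*(1/5)) = -35 + 7*(1 + g/5) = -35 + (7 + 7*g/5) = -28 + 7*g/5)
188*s(9) = 188*(-28 + (7/5)*9) = 188*(-28 + 63/5) = 188*(-77/5) = -14476/5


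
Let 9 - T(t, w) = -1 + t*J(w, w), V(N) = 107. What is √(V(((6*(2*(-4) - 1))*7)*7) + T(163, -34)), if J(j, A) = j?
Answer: √5659 ≈ 75.226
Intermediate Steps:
T(t, w) = 10 - t*w (T(t, w) = 9 - (-1 + t*w) = 9 + (1 - t*w) = 10 - t*w)
√(V(((6*(2*(-4) - 1))*7)*7) + T(163, -34)) = √(107 + (10 - 1*163*(-34))) = √(107 + (10 + 5542)) = √(107 + 5552) = √5659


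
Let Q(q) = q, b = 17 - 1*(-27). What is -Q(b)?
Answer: -44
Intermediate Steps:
b = 44 (b = 17 + 27 = 44)
-Q(b) = -1*44 = -44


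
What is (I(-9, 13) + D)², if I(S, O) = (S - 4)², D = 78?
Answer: 61009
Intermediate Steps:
I(S, O) = (-4 + S)²
(I(-9, 13) + D)² = ((-4 - 9)² + 78)² = ((-13)² + 78)² = (169 + 78)² = 247² = 61009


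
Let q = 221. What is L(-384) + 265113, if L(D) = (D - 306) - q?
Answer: 264202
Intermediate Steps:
L(D) = -527 + D (L(D) = (D - 306) - 1*221 = (-306 + D) - 221 = -527 + D)
L(-384) + 265113 = (-527 - 384) + 265113 = -911 + 265113 = 264202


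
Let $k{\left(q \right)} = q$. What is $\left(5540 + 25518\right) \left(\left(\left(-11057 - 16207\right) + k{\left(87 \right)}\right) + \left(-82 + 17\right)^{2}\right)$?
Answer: $-712843216$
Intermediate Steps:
$\left(5540 + 25518\right) \left(\left(\left(-11057 - 16207\right) + k{\left(87 \right)}\right) + \left(-82 + 17\right)^{2}\right) = \left(5540 + 25518\right) \left(\left(\left(-11057 - 16207\right) + 87\right) + \left(-82 + 17\right)^{2}\right) = 31058 \left(\left(-27264 + 87\right) + \left(-65\right)^{2}\right) = 31058 \left(-27177 + 4225\right) = 31058 \left(-22952\right) = -712843216$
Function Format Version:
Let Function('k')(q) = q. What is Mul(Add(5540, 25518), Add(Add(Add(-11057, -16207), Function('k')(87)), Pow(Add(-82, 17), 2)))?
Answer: -712843216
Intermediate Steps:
Mul(Add(5540, 25518), Add(Add(Add(-11057, -16207), Function('k')(87)), Pow(Add(-82, 17), 2))) = Mul(Add(5540, 25518), Add(Add(Add(-11057, -16207), 87), Pow(Add(-82, 17), 2))) = Mul(31058, Add(Add(-27264, 87), Pow(-65, 2))) = Mul(31058, Add(-27177, 4225)) = Mul(31058, -22952) = -712843216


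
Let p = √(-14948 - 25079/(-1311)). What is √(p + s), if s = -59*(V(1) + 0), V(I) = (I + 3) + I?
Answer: √(-507022695 + 1311*I*√25658562939)/1311 ≈ 3.4858 + 17.526*I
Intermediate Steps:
V(I) = 3 + 2*I (V(I) = (3 + I) + I = 3 + 2*I)
s = -295 (s = -59*((3 + 2*1) + 0) = -59*((3 + 2) + 0) = -59*(5 + 0) = -59*5 = -295)
p = I*√25658562939/1311 (p = √(-14948 - 25079*(-1/1311)) = √(-14948 + 25079/1311) = √(-19571749/1311) = I*√25658562939/1311 ≈ 122.18*I)
√(p + s) = √(I*√25658562939/1311 - 295) = √(-295 + I*√25658562939/1311)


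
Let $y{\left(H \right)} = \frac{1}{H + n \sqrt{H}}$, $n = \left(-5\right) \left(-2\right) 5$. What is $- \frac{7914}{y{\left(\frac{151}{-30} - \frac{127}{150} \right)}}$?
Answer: $\frac{1163358}{25} - 553980 i \sqrt{3} \approx 46534.0 - 9.5952 \cdot 10^{5} i$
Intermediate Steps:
$n = 50$ ($n = 10 \cdot 5 = 50$)
$y{\left(H \right)} = \frac{1}{H + 50 \sqrt{H}}$
$- \frac{7914}{y{\left(\frac{151}{-30} - \frac{127}{150} \right)}} = - \frac{7914}{\frac{1}{\left(\frac{151}{-30} - \frac{127}{150}\right) + 50 \sqrt{\frac{151}{-30} - \frac{127}{150}}}} = - \frac{7914}{\frac{1}{\left(151 \left(- \frac{1}{30}\right) - \frac{127}{150}\right) + 50 \sqrt{151 \left(- \frac{1}{30}\right) - \frac{127}{150}}}} = - \frac{7914}{\frac{1}{\left(- \frac{151}{30} - \frac{127}{150}\right) + 50 \sqrt{- \frac{151}{30} - \frac{127}{150}}}} = - \frac{7914}{\frac{1}{- \frac{147}{25} + 50 \sqrt{- \frac{147}{25}}}} = - \frac{7914}{\frac{1}{- \frac{147}{25} + 50 \frac{7 i \sqrt{3}}{5}}} = - \frac{7914}{\frac{1}{- \frac{147}{25} + 70 i \sqrt{3}}} = - 7914 \left(- \frac{147}{25} + 70 i \sqrt{3}\right) = \frac{1163358}{25} - 553980 i \sqrt{3}$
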